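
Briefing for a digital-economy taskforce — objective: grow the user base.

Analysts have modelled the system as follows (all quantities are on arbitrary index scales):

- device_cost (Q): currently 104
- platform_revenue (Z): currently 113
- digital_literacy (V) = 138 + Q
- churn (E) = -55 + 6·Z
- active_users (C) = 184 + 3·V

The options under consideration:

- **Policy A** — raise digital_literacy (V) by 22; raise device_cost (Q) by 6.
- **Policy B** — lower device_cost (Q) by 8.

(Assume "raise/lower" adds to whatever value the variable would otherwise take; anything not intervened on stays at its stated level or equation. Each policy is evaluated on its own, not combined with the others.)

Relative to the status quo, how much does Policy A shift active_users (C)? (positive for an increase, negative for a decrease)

Baseline:
  Q = 104
  V = 138 + 104 = 242
  C = 184 + 3·242 = 910
Policy A (V + 22, Q + 6):
  Q = 104 + 6 = 110
  V = 138 + 110 (+22 from intervention) = 270
  C = 184 + 3·270 = 994
Change in C: 994 − 910 = 84

84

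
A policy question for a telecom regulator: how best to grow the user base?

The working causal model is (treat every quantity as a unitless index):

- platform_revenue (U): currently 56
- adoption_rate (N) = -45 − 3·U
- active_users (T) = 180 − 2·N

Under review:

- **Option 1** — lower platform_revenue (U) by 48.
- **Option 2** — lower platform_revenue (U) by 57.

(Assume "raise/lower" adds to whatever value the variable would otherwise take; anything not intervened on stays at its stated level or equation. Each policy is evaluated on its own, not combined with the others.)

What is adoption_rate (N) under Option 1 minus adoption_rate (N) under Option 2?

Option 1 (U − 48):
  U = 56 − 48 = 8
  N = -45 − 3·8 = -69
Option 2 (U − 57):
  U = 56 − 57 = -1
  N = -45 − 3·(-1) = -42
N: -69 − (-42) = -27

-27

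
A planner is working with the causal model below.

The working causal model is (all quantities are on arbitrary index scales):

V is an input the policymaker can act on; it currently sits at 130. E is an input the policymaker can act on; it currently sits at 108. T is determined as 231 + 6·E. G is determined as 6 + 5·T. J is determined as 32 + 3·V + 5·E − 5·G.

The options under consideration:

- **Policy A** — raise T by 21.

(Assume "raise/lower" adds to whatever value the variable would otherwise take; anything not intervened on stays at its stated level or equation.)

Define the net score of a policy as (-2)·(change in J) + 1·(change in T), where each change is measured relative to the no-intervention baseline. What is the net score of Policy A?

1071

Baseline:
  V = 130
  E = 108
  T = 231 + 6·108 = 879
  G = 6 + 5·879 = 4401
  J = 32 + 3·130 + 5·108 − 5·4401 = -21043
Policy A (T + 21):
  V = 130
  E = 108
  T = 231 + 6·108 (+21 from intervention) = 900
  G = 6 + 5·900 = 4506
  J = 32 + 3·130 + 5·108 − 5·4506 = -21568
ΔJ = -21568 − (-21043) = -525; ΔT = 900 − 879 = 21
Score = (-2)·(-525) + 1·21 = 1071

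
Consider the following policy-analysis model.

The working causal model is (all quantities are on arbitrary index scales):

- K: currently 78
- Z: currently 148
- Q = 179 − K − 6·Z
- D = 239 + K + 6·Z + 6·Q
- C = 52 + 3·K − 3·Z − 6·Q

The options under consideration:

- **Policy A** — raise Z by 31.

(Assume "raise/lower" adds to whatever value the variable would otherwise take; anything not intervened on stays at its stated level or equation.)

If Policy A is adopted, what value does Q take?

-973

Policy A (Z + 31):
  K = 78
  Z = 148 + 31 = 179
  Q = 179 − 78 − 6·179 = -973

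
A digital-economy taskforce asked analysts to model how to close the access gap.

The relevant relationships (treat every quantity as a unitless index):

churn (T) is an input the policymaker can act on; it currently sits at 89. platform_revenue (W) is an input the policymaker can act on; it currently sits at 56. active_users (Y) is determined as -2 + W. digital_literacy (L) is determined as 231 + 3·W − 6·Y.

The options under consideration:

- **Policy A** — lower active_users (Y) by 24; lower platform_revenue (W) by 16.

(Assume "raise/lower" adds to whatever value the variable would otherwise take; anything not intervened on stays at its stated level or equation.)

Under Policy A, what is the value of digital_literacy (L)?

267

Policy A (Y − 24, W − 16):
  W = 56 − 16 = 40
  Y = -2 + 40 (−24 from intervention) = 14
  L = 231 + 3·40 − 6·14 = 267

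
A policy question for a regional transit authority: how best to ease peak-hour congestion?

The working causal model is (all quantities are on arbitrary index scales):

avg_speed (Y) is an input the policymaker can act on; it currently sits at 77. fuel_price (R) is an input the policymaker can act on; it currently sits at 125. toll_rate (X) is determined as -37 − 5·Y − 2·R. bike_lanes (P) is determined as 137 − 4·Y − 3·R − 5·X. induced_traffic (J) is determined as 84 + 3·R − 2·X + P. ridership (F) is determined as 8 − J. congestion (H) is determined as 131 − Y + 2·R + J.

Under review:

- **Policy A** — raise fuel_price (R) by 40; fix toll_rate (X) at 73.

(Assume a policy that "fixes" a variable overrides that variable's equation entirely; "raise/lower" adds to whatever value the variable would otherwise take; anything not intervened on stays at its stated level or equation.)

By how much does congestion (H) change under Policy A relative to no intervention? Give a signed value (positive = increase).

-5135

Baseline:
  Y = 77
  R = 125
  X = -37 − 5·77 − 2·125 = -672
  P = 137 − 4·77 − 3·125 − 5·(-672) = 2814
  J = 84 + 3·125 − 2·(-672) + 2814 = 4617
  H = 131 − 77 + 2·125 + 4617 = 4921
Policy A (R + 40, X := 73):
  Y = 77
  R = 125 + 40 = 165
  X = 73
  P = 137 − 4·77 − 3·165 − 5·73 = -1031
  J = 84 + 3·165 − 2·73 + (-1031) = -598
  H = 131 − 77 + 2·165 + (-598) = -214
Change in H: -214 − 4921 = -5135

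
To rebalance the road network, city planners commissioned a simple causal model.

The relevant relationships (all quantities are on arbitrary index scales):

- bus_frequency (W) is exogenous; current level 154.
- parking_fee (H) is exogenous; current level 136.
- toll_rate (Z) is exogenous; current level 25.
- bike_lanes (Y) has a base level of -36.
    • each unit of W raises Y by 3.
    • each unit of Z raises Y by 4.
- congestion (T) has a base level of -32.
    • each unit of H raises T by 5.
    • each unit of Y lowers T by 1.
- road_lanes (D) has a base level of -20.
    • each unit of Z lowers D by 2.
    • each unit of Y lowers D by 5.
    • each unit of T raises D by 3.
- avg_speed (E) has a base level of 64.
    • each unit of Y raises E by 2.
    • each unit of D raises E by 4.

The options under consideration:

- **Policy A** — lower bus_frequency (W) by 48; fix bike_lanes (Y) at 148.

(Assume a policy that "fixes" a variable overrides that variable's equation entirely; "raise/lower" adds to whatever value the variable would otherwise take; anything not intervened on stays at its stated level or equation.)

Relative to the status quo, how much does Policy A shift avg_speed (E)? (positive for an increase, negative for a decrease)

Baseline:
  W = 154
  H = 136
  Z = 25
  Y = -36 + 3·154 + 4·25 = 526
  T = -32 + 5·136 − 526 = 122
  D = -20 − 2·25 − 5·526 + 3·122 = -2334
  E = 64 + 2·526 + 4·(-2334) = -8220
Policy A (W − 48, Y := 148):
  W = 154 − 48 = 106
  H = 136
  Z = 25
  Y = 148
  T = -32 + 5·136 − 148 = 500
  D = -20 − 2·25 − 5·148 + 3·500 = 690
  E = 64 + 2·148 + 4·690 = 3120
Change in E: 3120 − (-8220) = 11340

11340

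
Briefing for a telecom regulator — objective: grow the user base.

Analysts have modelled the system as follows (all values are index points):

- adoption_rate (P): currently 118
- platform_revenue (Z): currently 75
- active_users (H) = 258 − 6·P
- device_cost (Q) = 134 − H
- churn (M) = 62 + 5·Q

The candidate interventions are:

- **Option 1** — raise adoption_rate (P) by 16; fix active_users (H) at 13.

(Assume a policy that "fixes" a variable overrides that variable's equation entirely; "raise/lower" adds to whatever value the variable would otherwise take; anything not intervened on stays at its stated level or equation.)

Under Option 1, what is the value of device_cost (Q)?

121

Option 1 (P + 16, H := 13):
  P = 118 + 16 = 134
  H = 13
  Q = 134 − 13 = 121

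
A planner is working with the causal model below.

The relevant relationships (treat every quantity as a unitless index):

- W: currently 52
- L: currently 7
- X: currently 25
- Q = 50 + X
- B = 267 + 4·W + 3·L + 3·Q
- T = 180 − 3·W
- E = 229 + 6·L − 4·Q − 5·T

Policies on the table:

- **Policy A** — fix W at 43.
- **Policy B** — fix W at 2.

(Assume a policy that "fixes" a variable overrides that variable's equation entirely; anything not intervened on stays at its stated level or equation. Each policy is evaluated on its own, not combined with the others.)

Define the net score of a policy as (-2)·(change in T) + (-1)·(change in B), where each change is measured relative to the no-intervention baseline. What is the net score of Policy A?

Baseline:
  W = 52
  L = 7
  X = 25
  Q = 50 + 25 = 75
  B = 267 + 4·52 + 3·7 + 3·75 = 721
  T = 180 − 3·52 = 24
Policy A (W := 43):
  W = 43
  L = 7
  X = 25
  Q = 50 + 25 = 75
  B = 267 + 4·43 + 3·7 + 3·75 = 685
  T = 180 − 3·43 = 51
ΔT = 51 − 24 = 27; ΔB = 685 − 721 = -36
Score = (-2)·27 + (-1)·(-36) = -18

-18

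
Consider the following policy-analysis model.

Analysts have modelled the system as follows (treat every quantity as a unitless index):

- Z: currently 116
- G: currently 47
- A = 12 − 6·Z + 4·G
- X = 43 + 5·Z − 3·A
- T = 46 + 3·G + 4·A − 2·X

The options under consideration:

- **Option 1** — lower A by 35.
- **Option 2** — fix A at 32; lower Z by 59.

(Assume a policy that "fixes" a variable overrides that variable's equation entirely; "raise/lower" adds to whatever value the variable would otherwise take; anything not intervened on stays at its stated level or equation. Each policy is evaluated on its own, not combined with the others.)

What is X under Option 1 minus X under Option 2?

Option 1 (A − 35):
  Z = 116
  G = 47
  A = 12 − 6·116 + 4·47 (−35 from intervention) = -531
  X = 43 + 5·116 − 3·(-531) = 2216
Option 2 (A := 32, Z − 59):
  Z = 116 − 59 = 57
  G = 47
  A = 32
  X = 43 + 5·57 − 3·32 = 232
X: 2216 − 232 = 1984

1984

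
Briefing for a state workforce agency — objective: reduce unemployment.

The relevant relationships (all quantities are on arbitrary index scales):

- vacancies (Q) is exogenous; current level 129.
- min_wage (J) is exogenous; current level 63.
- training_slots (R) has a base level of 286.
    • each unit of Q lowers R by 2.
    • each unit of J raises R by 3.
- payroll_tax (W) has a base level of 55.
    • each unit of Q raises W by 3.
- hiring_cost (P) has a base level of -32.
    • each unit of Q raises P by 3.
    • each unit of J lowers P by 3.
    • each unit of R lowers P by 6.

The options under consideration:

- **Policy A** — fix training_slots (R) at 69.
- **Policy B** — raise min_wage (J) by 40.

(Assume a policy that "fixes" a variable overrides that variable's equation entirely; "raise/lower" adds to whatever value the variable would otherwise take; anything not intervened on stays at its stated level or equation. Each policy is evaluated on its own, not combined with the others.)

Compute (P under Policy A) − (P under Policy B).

1728

Policy A (R := 69):
  Q = 129
  J = 63
  R = 69
  P = -32 + 3·129 − 3·63 − 6·69 = -248
Policy B (J + 40):
  Q = 129
  J = 63 + 40 = 103
  R = 286 − 2·129 + 3·103 = 337
  P = -32 + 3·129 − 3·103 − 6·337 = -1976
P: -248 − (-1976) = 1728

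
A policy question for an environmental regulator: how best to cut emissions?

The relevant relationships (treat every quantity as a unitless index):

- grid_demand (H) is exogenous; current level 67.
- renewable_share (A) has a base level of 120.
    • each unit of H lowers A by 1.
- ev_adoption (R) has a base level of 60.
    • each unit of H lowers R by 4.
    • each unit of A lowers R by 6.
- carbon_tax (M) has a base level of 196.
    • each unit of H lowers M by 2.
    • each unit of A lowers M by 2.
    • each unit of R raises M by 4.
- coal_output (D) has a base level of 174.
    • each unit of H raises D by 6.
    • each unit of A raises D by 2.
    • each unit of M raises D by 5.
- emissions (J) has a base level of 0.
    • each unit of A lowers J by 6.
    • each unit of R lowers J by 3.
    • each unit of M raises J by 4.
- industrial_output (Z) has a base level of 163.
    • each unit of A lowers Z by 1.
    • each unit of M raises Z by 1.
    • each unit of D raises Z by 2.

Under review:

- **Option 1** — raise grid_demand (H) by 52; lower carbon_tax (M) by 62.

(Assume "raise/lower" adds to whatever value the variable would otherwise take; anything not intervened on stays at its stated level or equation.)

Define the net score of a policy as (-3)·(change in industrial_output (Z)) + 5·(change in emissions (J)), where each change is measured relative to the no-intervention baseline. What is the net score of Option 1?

Baseline:
  H = 67
  A = 120 − 67 = 53
  R = 60 − 4·67 − 6·53 = -526
  M = 196 − 2·67 − 2·53 + 4·(-526) = -2148
  D = 174 + 6·67 + 2·53 + 5·(-2148) = -10058
  J = 0 − 6·53 − 3·(-526) + 4·(-2148) = -7332
  Z = 163 − 53 + (-2148) + 2·(-10058) = -22154
Option 1 (H + 52, M − 62):
  H = 67 + 52 = 119
  A = 120 − 119 = 1
  R = 60 − 4·119 − 6·1 = -422
  M = 196 − 2·119 − 2·1 + 4·(-422) (−62 from intervention) = -1794
  D = 174 + 6·119 + 2·1 + 5·(-1794) = -8080
  J = 0 − 6·1 − 3·(-422) + 4·(-1794) = -5916
  Z = 163 − 1 + (-1794) + 2·(-8080) = -17792
ΔZ = -17792 − (-22154) = 4362; ΔJ = -5916 − (-7332) = 1416
Score = (-3)·4362 + 5·1416 = -6006

-6006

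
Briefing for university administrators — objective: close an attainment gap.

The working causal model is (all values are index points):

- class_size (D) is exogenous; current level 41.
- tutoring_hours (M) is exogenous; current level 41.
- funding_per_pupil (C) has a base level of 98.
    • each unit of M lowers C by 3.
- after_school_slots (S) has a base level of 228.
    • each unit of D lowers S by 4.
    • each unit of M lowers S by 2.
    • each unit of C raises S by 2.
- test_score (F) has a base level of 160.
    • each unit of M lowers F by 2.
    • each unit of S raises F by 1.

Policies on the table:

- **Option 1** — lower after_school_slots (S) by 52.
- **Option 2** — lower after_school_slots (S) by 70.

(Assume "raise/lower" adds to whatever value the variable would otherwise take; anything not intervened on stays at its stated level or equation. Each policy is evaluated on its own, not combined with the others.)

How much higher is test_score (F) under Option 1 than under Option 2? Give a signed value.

Option 1 (S − 52):
  D = 41
  M = 41
  C = 98 − 3·41 = -25
  S = 228 − 4·41 − 2·41 + 2·(-25) (−52 from intervention) = -120
  F = 160 − 2·41 + (-120) = -42
Option 2 (S − 70):
  D = 41
  M = 41
  C = 98 − 3·41 = -25
  S = 228 − 4·41 − 2·41 + 2·(-25) (−70 from intervention) = -138
  F = 160 − 2·41 + (-138) = -60
F: -42 − (-60) = 18

18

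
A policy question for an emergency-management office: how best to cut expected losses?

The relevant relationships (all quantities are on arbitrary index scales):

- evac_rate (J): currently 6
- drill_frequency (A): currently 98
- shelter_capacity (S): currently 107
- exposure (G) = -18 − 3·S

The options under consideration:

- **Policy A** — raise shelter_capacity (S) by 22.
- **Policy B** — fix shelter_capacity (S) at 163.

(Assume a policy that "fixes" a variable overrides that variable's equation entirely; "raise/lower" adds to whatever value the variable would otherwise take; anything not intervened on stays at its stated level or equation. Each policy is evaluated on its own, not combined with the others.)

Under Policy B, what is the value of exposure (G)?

-507

Policy B (S := 163):
  S = 163
  G = -18 − 3·163 = -507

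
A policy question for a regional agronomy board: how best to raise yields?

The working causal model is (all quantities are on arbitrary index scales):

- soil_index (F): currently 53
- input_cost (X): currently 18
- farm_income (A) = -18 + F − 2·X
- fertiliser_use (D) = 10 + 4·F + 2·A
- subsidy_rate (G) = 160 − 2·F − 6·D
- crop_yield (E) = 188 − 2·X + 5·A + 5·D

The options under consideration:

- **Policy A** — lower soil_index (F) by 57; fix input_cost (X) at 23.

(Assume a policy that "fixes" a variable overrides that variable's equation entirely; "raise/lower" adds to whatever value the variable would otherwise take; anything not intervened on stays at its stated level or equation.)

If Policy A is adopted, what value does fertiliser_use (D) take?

Policy A (F − 57, X := 23):
  F = 53 − 57 = -4
  X = 23
  A = -18 + (-4) − 2·23 = -68
  D = 10 + 4·(-4) + 2·(-68) = -142

-142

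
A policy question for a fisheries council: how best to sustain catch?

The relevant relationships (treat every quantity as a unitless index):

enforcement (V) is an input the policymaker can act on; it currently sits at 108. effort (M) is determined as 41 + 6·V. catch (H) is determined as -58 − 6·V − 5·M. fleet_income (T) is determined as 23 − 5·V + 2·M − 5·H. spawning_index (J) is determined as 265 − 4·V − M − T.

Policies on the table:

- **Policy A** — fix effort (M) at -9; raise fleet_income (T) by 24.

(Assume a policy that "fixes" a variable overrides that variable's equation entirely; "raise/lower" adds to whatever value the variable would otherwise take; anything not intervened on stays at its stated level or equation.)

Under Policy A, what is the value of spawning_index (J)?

-2952

Policy A (M := -9, T + 24):
  V = 108
  M = -9
  H = -58 − 6·108 − 5·(-9) = -661
  T = 23 − 5·108 + 2·(-9) − 5·(-661) (+24 from intervention) = 2794
  J = 265 − 4·108 − (-9) − 2794 = -2952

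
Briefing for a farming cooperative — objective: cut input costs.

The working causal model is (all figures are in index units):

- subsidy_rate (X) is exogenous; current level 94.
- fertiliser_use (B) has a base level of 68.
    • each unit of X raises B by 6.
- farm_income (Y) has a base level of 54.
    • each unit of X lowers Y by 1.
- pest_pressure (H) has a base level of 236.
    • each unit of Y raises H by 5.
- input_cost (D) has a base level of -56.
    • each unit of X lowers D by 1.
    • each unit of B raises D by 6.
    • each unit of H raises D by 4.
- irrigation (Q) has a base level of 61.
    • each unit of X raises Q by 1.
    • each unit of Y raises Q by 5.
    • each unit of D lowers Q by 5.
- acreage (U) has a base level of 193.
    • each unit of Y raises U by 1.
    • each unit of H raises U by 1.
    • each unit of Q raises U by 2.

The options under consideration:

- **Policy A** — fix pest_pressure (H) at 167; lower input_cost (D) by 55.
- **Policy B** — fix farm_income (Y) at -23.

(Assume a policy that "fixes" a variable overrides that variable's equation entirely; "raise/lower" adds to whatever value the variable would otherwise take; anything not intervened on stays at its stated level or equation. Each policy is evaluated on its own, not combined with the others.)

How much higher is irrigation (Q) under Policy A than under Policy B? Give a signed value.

-730

Policy A (H := 167, D − 55):
  X = 94
  B = 68 + 6·94 = 632
  Y = 54 − 94 = -40
  H = 167
  D = -56 − 94 + 6·632 + 4·167 (−55 from intervention) = 4255
  Q = 61 + 94 + 5·(-40) − 5·4255 = -21320
Policy B (Y := -23):
  X = 94
  B = 68 + 6·94 = 632
  Y = -23
  H = 236 + 5·(-23) = 121
  D = -56 − 94 + 6·632 + 4·121 = 4126
  Q = 61 + 94 + 5·(-23) − 5·4126 = -20590
Q: -21320 − (-20590) = -730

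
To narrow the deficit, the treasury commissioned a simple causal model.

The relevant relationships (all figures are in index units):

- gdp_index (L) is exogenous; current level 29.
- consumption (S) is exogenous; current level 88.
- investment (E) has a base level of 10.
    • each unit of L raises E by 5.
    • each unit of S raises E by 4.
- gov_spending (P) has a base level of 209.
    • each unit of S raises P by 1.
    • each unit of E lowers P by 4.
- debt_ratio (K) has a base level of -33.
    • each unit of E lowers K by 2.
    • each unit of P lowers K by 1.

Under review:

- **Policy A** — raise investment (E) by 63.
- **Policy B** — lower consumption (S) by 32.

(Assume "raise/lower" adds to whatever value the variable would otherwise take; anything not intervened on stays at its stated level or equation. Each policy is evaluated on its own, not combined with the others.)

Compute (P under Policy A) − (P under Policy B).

Policy A (E + 63):
  L = 29
  S = 88
  E = 10 + 5·29 + 4·88 (+63 from intervention) = 570
  P = 209 + 88 − 4·570 = -1983
Policy B (S − 32):
  L = 29
  S = 88 − 32 = 56
  E = 10 + 5·29 + 4·56 = 379
  P = 209 + 56 − 4·379 = -1251
P: -1983 − (-1251) = -732

-732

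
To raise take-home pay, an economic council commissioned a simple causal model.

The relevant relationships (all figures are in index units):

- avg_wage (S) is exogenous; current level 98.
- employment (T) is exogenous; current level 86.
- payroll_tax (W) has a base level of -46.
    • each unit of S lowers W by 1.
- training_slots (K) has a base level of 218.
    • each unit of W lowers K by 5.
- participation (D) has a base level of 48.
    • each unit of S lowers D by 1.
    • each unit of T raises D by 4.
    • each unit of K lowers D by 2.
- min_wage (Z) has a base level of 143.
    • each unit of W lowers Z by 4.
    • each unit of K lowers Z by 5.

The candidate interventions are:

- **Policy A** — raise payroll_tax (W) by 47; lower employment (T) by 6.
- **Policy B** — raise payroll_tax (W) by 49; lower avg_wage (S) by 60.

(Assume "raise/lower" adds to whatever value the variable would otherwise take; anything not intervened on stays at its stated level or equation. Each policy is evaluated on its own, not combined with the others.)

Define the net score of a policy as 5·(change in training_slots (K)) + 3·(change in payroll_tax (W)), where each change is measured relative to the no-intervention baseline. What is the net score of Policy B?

Baseline:
  S = 98
  W = -46 − 98 = -144
  K = 218 − 5·(-144) = 938
Policy B (W + 49, S − 60):
  S = 98 − 60 = 38
  W = -46 − 38 (+49 from intervention) = -35
  K = 218 − 5·(-35) = 393
ΔK = 393 − 938 = -545; ΔW = -35 − (-144) = 109
Score = 5·(-545) + 3·109 = -2398

-2398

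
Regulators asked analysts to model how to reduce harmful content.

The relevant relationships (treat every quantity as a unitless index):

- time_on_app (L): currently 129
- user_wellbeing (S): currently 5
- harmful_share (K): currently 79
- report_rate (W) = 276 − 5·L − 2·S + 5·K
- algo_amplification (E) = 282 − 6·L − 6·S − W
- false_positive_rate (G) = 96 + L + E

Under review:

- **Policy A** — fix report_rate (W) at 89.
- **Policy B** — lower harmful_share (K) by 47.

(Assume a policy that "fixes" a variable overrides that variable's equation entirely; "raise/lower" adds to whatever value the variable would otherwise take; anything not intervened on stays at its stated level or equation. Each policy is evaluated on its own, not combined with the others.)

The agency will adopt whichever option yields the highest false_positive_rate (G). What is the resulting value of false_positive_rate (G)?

-78

Policy A (W := 89):
  L = 129
  S = 5
  K = 79
  W = 89
  E = 282 − 6·129 − 6·5 − 89 = -611
  G = 96 + 129 + (-611) = -386
Policy B (K − 47):
  L = 129
  S = 5
  K = 79 − 47 = 32
  W = 276 − 5·129 − 2·5 + 5·32 = -219
  E = 282 − 6·129 − 6·5 − (-219) = -303
  G = 96 + 129 + (-303) = -78
Comparing — Policy A: G=-386, Policy B: G=-78. Highest is -78 (Policy B).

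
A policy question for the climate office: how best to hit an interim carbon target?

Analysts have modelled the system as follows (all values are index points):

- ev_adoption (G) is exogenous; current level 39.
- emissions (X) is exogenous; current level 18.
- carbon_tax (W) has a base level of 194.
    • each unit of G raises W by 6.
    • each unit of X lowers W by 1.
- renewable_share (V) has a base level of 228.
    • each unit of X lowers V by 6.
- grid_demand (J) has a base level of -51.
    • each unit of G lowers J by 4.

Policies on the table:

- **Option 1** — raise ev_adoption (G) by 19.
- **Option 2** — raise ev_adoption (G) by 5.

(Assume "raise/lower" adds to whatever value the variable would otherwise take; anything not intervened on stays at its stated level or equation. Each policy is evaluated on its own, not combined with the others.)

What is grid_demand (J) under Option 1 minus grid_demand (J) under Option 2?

-56

Option 1 (G + 19):
  G = 39 + 19 = 58
  J = -51 − 4·58 = -283
Option 2 (G + 5):
  G = 39 + 5 = 44
  J = -51 − 4·44 = -227
J: -283 − (-227) = -56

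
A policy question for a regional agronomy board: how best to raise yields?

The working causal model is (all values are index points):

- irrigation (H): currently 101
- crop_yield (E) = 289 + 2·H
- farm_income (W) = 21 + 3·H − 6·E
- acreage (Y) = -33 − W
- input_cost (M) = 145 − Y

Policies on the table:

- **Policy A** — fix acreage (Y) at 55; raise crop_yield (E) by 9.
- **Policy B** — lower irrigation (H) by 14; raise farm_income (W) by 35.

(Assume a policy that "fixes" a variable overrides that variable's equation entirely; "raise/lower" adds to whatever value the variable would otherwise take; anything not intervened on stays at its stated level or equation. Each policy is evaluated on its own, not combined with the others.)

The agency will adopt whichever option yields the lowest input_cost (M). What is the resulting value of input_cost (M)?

Policy A (Y := 55, E + 9):
  H = 101
  E = 289 + 2·101 (+9 from intervention) = 500
  W = 21 + 3·101 − 6·500 = -2676
  Y = 55
  M = 145 − 55 = 90
Policy B (H − 14, W + 35):
  H = 101 − 14 = 87
  E = 289 + 2·87 = 463
  W = 21 + 3·87 − 6·463 (+35 from intervention) = -2461
  Y = -33 − (-2461) = 2428
  M = 145 − 2428 = -2283
Comparing — Policy A: M=90, Policy B: M=-2283. Lowest is -2283 (Policy B).

-2283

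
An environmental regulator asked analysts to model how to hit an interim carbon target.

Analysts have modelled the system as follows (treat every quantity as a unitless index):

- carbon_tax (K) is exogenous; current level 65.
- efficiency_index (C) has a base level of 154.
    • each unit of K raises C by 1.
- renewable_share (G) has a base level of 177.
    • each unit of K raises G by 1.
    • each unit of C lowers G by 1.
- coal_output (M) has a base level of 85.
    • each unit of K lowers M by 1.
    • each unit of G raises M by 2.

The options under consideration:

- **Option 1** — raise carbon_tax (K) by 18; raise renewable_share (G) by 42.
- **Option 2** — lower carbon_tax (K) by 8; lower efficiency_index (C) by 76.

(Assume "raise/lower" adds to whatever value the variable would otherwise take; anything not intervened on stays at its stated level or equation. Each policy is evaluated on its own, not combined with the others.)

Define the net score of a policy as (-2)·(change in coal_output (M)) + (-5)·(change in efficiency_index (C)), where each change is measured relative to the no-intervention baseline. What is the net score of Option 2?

100

Baseline:
  K = 65
  C = 154 + 65 = 219
  G = 177 + 65 − 219 = 23
  M = 85 − 65 + 2·23 = 66
Option 2 (K − 8, C − 76):
  K = 65 − 8 = 57
  C = 154 + 57 (−76 from intervention) = 135
  G = 177 + 57 − 135 = 99
  M = 85 − 57 + 2·99 = 226
ΔM = 226 − 66 = 160; ΔC = 135 − 219 = -84
Score = (-2)·160 + (-5)·(-84) = 100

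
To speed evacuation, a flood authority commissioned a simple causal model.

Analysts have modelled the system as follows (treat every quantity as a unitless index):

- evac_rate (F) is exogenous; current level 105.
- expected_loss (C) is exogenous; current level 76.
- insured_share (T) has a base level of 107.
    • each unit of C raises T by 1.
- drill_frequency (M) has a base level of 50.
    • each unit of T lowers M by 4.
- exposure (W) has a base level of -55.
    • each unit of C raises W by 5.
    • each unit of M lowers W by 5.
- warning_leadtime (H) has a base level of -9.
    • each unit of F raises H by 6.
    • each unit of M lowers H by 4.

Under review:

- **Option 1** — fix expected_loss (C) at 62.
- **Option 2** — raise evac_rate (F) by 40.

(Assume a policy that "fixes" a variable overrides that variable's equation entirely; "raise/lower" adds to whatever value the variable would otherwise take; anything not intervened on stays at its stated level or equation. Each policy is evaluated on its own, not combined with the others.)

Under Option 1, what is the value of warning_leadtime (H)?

Option 1 (C := 62):
  F = 105
  C = 62
  T = 107 + 62 = 169
  M = 50 − 4·169 = -626
  H = -9 + 6·105 − 4·(-626) = 3125

3125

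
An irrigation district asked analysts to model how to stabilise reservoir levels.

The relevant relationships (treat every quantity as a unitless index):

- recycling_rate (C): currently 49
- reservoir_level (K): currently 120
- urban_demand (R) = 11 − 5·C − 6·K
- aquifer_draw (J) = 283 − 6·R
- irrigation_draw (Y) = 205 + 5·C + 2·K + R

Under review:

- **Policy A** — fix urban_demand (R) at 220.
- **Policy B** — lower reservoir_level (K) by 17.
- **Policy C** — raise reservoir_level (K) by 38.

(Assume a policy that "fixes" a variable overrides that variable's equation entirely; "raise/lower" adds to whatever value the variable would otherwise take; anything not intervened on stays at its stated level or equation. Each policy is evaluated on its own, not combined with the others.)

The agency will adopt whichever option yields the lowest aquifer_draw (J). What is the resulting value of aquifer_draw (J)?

-1037

Policy A (R := 220):
  C = 49
  K = 120
  R = 220
  J = 283 − 6·220 = -1037
Policy B (K − 17):
  C = 49
  K = 120 − 17 = 103
  R = 11 − 5·49 − 6·103 = -852
  J = 283 − 6·(-852) = 5395
Policy C (K + 38):
  C = 49
  K = 120 + 38 = 158
  R = 11 − 5·49 − 6·158 = -1182
  J = 283 − 6·(-1182) = 7375
Comparing — Policy A: J=-1037, Policy B: J=5395, Policy C: J=7375. Lowest is -1037 (Policy A).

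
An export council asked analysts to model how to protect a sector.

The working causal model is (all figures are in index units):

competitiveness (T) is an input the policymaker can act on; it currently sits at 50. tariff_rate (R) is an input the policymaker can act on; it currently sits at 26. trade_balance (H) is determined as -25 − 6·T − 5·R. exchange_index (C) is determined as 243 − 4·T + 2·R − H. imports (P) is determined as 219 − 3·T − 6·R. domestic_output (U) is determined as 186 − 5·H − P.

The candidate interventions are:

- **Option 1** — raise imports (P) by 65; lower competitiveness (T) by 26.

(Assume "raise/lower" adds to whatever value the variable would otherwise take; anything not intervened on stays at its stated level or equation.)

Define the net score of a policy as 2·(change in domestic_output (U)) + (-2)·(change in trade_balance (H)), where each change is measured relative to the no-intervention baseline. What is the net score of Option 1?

-2158

Baseline:
  T = 50
  R = 26
  H = -25 − 6·50 − 5·26 = -455
  P = 219 − 3·50 − 6·26 = -87
  U = 186 − 5·(-455) − (-87) = 2548
Option 1 (P + 65, T − 26):
  T = 50 − 26 = 24
  R = 26
  H = -25 − 6·24 − 5·26 = -299
  P = 219 − 3·24 − 6·26 (+65 from intervention) = 56
  U = 186 − 5·(-299) − 56 = 1625
ΔU = 1625 − 2548 = -923; ΔH = -299 − (-455) = 156
Score = 2·(-923) + (-2)·156 = -2158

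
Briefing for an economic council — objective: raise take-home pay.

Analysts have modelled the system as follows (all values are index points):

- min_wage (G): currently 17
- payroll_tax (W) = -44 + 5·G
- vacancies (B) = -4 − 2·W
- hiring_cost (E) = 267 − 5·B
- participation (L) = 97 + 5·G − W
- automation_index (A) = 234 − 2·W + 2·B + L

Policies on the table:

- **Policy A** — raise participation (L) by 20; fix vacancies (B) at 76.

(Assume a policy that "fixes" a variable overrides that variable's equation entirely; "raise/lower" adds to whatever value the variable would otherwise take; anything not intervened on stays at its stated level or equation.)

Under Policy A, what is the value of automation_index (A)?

Policy A (L + 20, B := 76):
  G = 17
  W = -44 + 5·17 = 41
  B = 76
  L = 97 + 5·17 − 41 (+20 from intervention) = 161
  A = 234 − 2·41 + 2·76 + 161 = 465

465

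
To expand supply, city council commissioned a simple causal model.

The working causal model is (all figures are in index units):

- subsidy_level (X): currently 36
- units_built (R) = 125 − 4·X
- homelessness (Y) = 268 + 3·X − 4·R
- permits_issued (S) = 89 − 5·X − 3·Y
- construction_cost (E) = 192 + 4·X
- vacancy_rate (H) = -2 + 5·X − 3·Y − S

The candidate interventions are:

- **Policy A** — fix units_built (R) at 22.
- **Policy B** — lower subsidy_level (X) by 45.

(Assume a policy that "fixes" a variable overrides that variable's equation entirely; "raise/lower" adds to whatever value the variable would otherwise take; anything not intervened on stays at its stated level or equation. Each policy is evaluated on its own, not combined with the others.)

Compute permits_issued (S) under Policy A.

-955

Policy A (R := 22):
  X = 36
  R = 22
  Y = 268 + 3·36 − 4·22 = 288
  S = 89 − 5·36 − 3·288 = -955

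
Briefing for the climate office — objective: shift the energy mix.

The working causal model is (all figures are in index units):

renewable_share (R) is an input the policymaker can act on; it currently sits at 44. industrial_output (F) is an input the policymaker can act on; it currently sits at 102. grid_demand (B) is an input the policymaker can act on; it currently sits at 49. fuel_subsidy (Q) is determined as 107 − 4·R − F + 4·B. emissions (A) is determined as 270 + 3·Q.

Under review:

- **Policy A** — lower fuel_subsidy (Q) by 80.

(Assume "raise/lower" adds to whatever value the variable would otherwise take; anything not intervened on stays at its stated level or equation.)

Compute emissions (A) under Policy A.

Policy A (Q − 80):
  R = 44
  F = 102
  B = 49
  Q = 107 − 4·44 − 102 + 4·49 (−80 from intervention) = -55
  A = 270 + 3·(-55) = 105

105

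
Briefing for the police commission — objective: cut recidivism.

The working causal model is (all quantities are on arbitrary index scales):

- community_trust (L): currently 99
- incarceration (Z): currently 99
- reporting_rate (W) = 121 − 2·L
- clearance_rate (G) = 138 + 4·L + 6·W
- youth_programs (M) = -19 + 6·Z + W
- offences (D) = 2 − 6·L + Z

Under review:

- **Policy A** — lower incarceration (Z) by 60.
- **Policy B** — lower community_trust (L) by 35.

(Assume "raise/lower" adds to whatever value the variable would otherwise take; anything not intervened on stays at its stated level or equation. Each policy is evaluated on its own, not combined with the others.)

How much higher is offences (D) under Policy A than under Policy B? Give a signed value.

Policy A (Z − 60):
  L = 99
  Z = 99 − 60 = 39
  D = 2 − 6·99 + 39 = -553
Policy B (L − 35):
  L = 99 − 35 = 64
  Z = 99
  D = 2 − 6·64 + 99 = -283
D: -553 − (-283) = -270

-270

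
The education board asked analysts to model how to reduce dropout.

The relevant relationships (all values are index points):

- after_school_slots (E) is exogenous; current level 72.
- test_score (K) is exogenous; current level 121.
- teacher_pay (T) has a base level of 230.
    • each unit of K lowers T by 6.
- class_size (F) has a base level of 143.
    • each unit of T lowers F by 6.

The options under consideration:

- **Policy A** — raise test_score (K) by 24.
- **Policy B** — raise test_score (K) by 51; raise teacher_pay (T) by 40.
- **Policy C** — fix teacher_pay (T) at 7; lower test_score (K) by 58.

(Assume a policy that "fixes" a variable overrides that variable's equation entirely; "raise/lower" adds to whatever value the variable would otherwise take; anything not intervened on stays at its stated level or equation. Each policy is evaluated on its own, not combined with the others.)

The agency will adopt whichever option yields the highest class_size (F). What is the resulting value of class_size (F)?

Policy A (K + 24):
  K = 121 + 24 = 145
  T = 230 − 6·145 = -640
  F = 143 − 6·(-640) = 3983
Policy B (K + 51, T + 40):
  K = 121 + 51 = 172
  T = 230 − 6·172 (+40 from intervention) = -762
  F = 143 − 6·(-762) = 4715
Policy C (T := 7, K − 58):
  K = 121 − 58 = 63
  T = 7
  F = 143 − 6·7 = 101
Comparing — Policy A: F=3983, Policy B: F=4715, Policy C: F=101. Highest is 4715 (Policy B).

4715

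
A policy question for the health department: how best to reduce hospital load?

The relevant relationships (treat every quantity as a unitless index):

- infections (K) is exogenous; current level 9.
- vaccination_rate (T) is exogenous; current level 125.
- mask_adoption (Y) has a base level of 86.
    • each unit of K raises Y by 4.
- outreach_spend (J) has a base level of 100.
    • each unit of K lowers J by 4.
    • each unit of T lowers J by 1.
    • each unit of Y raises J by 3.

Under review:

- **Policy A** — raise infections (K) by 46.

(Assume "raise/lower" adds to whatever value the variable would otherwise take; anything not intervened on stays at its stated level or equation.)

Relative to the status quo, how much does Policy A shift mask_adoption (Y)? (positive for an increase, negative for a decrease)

184

Baseline:
  K = 9
  Y = 86 + 4·9 = 122
Policy A (K + 46):
  K = 9 + 46 = 55
  Y = 86 + 4·55 = 306
Change in Y: 306 − 122 = 184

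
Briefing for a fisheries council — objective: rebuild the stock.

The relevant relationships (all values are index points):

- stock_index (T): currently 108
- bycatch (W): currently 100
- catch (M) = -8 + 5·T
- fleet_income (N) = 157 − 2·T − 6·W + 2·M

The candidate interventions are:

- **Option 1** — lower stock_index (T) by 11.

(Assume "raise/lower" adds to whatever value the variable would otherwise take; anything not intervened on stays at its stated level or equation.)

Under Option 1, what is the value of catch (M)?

Option 1 (T − 11):
  T = 108 − 11 = 97
  M = -8 + 5·97 = 477

477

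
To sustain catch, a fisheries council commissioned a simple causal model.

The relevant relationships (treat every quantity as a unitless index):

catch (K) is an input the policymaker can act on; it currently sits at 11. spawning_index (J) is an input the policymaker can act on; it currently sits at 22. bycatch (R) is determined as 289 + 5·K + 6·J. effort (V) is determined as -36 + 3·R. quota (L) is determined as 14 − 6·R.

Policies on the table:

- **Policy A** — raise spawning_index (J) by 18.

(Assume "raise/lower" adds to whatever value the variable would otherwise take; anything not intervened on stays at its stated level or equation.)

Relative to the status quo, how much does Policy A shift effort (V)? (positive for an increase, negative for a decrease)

Baseline:
  K = 11
  J = 22
  R = 289 + 5·11 + 6·22 = 476
  V = -36 + 3·476 = 1392
Policy A (J + 18):
  K = 11
  J = 22 + 18 = 40
  R = 289 + 5·11 + 6·40 = 584
  V = -36 + 3·584 = 1716
Change in V: 1716 − 1392 = 324

324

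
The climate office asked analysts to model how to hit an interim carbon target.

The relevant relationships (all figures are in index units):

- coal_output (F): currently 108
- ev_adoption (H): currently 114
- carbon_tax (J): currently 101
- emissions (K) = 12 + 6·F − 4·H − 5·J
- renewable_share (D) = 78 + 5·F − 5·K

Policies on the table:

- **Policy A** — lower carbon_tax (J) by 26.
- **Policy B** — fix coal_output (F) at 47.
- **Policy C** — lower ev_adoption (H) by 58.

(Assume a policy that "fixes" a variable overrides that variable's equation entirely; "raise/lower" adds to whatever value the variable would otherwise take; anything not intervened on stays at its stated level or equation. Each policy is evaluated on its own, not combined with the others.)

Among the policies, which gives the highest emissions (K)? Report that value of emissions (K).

-69

Policy A (J − 26):
  F = 108
  H = 114
  J = 101 − 26 = 75
  K = 12 + 6·108 − 4·114 − 5·75 = -171
Policy B (F := 47):
  F = 47
  H = 114
  J = 101
  K = 12 + 6·47 − 4·114 − 5·101 = -667
Policy C (H − 58):
  F = 108
  H = 114 − 58 = 56
  J = 101
  K = 12 + 6·108 − 4·56 − 5·101 = -69
Comparing — Policy A: K=-171, Policy B: K=-667, Policy C: K=-69. Highest is -69 (Policy C).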